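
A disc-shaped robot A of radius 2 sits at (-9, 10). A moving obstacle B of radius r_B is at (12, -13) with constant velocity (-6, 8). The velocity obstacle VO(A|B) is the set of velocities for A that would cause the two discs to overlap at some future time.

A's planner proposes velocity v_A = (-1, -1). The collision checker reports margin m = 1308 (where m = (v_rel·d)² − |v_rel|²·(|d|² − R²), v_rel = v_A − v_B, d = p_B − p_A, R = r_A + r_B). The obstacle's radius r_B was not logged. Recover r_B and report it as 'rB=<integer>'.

m = 1308
d = (21, -23);  v_rel = (5, -9),  |v_rel|² = 106
v_rel×d = (5)·(-23) − (-9)·(21) = 74
since m = R²·106 − 74²:  R² = (5476 + 1308) / 106 = 64
R = √64 = 8  ⇒  r_B = 8 − 2 = 6

rB=6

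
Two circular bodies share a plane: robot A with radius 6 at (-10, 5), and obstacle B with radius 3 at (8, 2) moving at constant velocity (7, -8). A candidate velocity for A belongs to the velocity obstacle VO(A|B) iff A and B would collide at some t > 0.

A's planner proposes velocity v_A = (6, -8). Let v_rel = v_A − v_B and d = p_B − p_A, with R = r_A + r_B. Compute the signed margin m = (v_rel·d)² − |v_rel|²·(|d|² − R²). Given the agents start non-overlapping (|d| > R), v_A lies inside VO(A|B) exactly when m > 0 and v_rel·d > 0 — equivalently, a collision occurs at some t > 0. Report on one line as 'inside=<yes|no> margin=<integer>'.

d = (18, -3),  |d|² = 333;  R = 6+3 = 9,  c = 333−9² = 252
v_rel = (-1, 0),  |v_rel|² = 1;  v_rel·d = (-1)·(18) + (0)·(-3) = -18
1·t² + 36·t + 252 = 0  ⇒  m = (-18)² − 1·252 = 72
m = 72 > 0,  v_rel·d = -18 < 0  ⇒  outside

inside=no margin=72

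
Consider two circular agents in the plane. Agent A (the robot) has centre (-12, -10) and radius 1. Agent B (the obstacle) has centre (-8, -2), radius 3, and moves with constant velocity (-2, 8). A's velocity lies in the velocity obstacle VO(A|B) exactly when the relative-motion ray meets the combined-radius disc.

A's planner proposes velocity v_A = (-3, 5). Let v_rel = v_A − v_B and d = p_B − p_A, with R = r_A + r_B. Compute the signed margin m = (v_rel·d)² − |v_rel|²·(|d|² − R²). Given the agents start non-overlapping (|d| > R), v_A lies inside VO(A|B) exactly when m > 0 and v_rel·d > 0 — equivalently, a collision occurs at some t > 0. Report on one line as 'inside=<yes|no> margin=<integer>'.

d = (4, 8),  |d|² = 80;  R = 1+3 = 4,  c = 80−4² = 64
v_rel = (-1, -3),  |v_rel|² = 10;  v_rel·d = (-1)·(4) + (-3)·(8) = -28
10·t² + 56·t + 64 = 0  ⇒  m = (-28)² − 10·64 = 144
m = 144 > 0,  v_rel·d = -28 < 0  ⇒  outside

inside=no margin=144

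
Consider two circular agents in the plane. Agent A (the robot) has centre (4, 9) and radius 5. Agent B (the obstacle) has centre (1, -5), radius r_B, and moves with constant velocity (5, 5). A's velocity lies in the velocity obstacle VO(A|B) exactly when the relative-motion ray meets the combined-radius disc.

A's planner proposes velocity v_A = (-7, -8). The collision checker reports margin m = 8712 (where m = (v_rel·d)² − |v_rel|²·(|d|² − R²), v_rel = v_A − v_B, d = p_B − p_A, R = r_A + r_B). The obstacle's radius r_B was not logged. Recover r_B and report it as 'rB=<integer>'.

m = 8712
d = (-3, -14);  v_rel = (-12, -13),  |v_rel|² = 313
v_rel×d = (-12)·(-14) − (-13)·(-3) = 129
since m = R²·313 − 129²:  R² = (16641 + 8712) / 313 = 81
R = √81 = 9  ⇒  r_B = 9 − 5 = 4

rB=4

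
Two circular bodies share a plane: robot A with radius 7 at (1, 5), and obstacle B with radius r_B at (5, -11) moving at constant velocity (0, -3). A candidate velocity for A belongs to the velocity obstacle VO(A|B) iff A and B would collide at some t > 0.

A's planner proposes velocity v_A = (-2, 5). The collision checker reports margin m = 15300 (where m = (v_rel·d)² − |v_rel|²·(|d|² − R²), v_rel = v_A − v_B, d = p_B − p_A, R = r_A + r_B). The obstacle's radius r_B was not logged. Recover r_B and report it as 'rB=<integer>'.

m = 15300
d = (4, -16);  v_rel = (-2, 8),  |v_rel|² = 68
v_rel×d = (-2)·(-16) − (8)·(4) = 0
since m = R²·68 − 0²:  R² = (0 + 15300) / 68 = 225
R = √225 = 15  ⇒  r_B = 15 − 7 = 8

rB=8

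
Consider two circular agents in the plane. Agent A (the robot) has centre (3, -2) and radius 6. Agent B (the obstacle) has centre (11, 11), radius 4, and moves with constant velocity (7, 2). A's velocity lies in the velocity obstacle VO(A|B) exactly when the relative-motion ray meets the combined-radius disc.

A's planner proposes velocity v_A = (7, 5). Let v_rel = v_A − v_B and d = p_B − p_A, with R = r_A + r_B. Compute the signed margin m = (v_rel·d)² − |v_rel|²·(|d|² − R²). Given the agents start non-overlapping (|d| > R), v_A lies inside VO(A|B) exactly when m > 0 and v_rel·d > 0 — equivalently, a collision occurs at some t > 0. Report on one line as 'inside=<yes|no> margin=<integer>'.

d = (8, 13),  |d|² = 233;  R = 6+4 = 10,  c = 233−10² = 133
v_rel = (0, 3),  |v_rel|² = 9;  v_rel·d = (0)·(8) + (3)·(13) = 39
9·t² − 78·t + 133 = 0  ⇒  m = 39² − 9·133 = 324
m = 324 > 0,  v_rel·d = 39 > 0  ⇒  inside

inside=yes margin=324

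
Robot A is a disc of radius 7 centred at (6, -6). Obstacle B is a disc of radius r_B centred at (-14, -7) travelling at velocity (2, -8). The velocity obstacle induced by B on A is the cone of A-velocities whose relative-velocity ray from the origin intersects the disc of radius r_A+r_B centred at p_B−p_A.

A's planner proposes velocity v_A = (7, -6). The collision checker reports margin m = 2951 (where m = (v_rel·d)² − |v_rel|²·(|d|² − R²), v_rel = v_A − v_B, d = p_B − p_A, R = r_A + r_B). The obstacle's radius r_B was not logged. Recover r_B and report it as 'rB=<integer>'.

m = 2951
d = (-20, -1);  v_rel = (5, 2),  |v_rel|² = 29
v_rel×d = (5)·(-1) − (2)·(-20) = 35
since m = R²·29 − 35²:  R² = (1225 + 2951) / 29 = 144
R = √144 = 12  ⇒  r_B = 12 − 7 = 5

rB=5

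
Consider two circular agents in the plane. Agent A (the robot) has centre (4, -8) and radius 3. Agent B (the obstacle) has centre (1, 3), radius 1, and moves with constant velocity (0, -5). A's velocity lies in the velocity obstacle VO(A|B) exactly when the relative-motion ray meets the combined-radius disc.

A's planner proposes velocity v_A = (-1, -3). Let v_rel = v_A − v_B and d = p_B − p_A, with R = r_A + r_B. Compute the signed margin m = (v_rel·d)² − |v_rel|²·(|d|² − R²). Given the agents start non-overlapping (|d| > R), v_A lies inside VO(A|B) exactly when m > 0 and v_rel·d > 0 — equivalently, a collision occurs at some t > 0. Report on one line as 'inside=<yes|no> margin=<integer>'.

d = (-3, 11),  |d|² = 130;  R = 3+1 = 4,  c = 130−4² = 114
v_rel = (-1, 2),  |v_rel|² = 5;  v_rel·d = (-1)·(-3) + (2)·(11) = 25
5·t² − 50·t + 114 = 0  ⇒  m = 25² − 5·114 = 55
m = 55 > 0,  v_rel·d = 25 > 0  ⇒  inside

inside=yes margin=55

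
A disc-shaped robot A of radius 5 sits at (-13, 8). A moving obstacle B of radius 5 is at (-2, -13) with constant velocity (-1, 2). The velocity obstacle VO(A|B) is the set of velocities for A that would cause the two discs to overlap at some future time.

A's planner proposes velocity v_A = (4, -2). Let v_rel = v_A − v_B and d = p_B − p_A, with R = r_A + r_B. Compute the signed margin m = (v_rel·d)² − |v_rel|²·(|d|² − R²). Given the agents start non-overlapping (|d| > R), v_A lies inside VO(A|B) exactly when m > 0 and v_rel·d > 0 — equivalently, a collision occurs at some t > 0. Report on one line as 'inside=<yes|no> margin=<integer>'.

d = (11, -21),  |d|² = 562;  R = 5+5 = 10,  c = 562−10² = 462
v_rel = (5, -4),  |v_rel|² = 41;  v_rel·d = (5)·(11) + (-4)·(-21) = 139
41·t² − 278·t + 462 = 0  ⇒  m = 139² − 41·462 = 379
m = 379 > 0,  v_rel·d = 139 > 0  ⇒  inside

inside=yes margin=379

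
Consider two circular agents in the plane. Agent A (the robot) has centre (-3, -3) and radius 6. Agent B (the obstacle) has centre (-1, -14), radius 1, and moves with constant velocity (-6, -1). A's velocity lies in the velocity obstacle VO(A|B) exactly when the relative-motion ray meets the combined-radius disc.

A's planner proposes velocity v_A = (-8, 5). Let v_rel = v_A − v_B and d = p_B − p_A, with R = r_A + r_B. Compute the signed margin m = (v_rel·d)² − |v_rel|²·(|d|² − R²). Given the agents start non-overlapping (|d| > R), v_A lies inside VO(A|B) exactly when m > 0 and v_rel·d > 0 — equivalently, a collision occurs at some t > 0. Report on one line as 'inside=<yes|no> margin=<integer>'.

d = (2, -11),  |d|² = 125;  R = 6+1 = 7,  c = 125−7² = 76
v_rel = (-2, 6),  |v_rel|² = 40;  v_rel·d = (-2)·(2) + (6)·(-11) = -70
40·t² + 140·t + 76 = 0  ⇒  m = (-70)² − 40·76 = 1860
m = 1860 > 0,  v_rel·d = -70 < 0  ⇒  outside

inside=no margin=1860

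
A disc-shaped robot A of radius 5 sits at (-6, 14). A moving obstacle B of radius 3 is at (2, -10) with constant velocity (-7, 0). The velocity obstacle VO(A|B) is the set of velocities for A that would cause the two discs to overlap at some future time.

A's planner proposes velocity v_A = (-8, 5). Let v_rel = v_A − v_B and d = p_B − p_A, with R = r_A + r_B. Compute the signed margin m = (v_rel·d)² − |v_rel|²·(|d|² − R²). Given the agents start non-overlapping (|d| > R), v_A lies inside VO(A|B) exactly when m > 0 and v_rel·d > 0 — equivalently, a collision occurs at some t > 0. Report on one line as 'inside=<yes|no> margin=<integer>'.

d = (8, -24),  |d|² = 640;  R = 5+3 = 8,  c = 640−8² = 576
v_rel = (-1, 5),  |v_rel|² = 26;  v_rel·d = (-1)·(8) + (5)·(-24) = -128
26·t² + 256·t + 576 = 0  ⇒  m = (-128)² − 26·576 = 1408
m = 1408 > 0,  v_rel·d = -128 < 0  ⇒  outside

inside=no margin=1408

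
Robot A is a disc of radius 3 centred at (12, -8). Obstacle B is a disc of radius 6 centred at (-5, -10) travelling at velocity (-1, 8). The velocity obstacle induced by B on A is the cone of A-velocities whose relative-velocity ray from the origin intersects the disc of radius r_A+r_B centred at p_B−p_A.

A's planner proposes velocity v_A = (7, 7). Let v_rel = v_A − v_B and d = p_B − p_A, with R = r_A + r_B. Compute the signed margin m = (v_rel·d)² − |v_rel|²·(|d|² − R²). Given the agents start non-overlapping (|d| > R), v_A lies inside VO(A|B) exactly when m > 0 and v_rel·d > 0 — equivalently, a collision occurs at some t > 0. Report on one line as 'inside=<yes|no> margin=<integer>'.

d = (-17, -2),  |d|² = 293;  R = 3+6 = 9,  c = 293−9² = 212
v_rel = (8, -1),  |v_rel|² = 65;  v_rel·d = (8)·(-17) + (-1)·(-2) = -134
65·t² + 268·t + 212 = 0  ⇒  m = (-134)² − 65·212 = 4176
m = 4176 > 0,  v_rel·d = -134 < 0  ⇒  outside

inside=no margin=4176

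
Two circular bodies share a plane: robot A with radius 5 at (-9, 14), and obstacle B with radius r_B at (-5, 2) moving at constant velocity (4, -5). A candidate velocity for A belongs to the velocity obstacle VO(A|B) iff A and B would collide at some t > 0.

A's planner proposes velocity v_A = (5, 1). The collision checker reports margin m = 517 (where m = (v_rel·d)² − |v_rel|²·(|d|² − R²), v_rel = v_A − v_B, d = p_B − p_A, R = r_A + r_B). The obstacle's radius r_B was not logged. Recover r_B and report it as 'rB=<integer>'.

m = 517
d = (4, -12);  v_rel = (1, 6),  |v_rel|² = 37
v_rel×d = (1)·(-12) − (6)·(4) = -36
since m = R²·37 − (-36)²:  R² = (1296 + 517) / 37 = 49
R = √49 = 7  ⇒  r_B = 7 − 5 = 2

rB=2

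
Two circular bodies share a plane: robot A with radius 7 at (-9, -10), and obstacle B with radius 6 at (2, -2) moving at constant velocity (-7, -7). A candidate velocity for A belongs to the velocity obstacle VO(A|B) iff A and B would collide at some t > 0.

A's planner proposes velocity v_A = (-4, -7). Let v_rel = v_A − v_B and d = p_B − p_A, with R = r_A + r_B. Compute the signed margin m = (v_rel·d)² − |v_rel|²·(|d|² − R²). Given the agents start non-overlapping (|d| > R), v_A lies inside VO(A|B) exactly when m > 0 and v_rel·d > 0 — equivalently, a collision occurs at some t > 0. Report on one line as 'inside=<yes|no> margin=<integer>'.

d = (11, 8),  |d|² = 185;  R = 7+6 = 13,  c = 185−13² = 16
v_rel = (3, 0),  |v_rel|² = 9;  v_rel·d = (3)·(11) + (0)·(8) = 33
9·t² − 66·t + 16 = 0  ⇒  m = 33² − 9·16 = 945
m = 945 > 0,  v_rel·d = 33 > 0  ⇒  inside

inside=yes margin=945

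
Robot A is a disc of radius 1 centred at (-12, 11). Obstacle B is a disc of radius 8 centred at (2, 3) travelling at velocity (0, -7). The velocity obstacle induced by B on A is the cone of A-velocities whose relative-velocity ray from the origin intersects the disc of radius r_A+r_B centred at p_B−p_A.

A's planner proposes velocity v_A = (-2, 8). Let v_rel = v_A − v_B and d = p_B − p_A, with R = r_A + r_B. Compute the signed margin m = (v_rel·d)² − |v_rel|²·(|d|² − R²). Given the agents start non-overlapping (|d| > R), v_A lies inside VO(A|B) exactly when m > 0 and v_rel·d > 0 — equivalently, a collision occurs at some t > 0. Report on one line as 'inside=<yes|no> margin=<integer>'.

d = (14, -8),  |d|² = 260;  R = 1+8 = 9,  c = 260−9² = 179
v_rel = (-2, 15),  |v_rel|² = 229;  v_rel·d = (-2)·(14) + (15)·(-8) = -148
229·t² + 296·t + 179 = 0  ⇒  m = (-148)² − 229·179 = -19087
m = -19087 < 0,  v_rel·d = -148 < 0  ⇒  outside

inside=no margin=-19087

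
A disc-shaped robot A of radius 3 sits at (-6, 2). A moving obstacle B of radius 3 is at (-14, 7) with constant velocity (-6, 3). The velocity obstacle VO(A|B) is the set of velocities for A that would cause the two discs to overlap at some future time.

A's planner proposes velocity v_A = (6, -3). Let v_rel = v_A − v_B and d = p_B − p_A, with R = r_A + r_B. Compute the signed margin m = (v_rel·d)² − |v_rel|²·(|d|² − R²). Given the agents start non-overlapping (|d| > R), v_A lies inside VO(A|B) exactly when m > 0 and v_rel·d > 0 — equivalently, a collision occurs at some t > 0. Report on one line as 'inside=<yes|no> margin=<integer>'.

d = (-8, 5),  |d|² = 89;  R = 3+3 = 6,  c = 89−6² = 53
v_rel = (12, -6),  |v_rel|² = 180;  v_rel·d = (12)·(-8) + (-6)·(5) = -126
180·t² + 252·t + 53 = 0  ⇒  m = (-126)² − 180·53 = 6336
m = 6336 > 0,  v_rel·d = -126 < 0  ⇒  outside

inside=no margin=6336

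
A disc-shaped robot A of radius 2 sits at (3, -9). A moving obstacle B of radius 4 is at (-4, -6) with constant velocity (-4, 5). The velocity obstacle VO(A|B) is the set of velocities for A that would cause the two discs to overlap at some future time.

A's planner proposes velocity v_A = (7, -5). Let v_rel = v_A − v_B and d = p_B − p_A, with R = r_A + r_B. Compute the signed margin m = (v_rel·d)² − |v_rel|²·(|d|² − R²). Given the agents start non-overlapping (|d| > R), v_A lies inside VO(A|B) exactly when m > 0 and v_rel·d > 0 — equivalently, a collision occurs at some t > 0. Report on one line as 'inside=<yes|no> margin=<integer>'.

d = (-7, 3),  |d|² = 58;  R = 2+4 = 6,  c = 58−6² = 22
v_rel = (11, -10),  |v_rel|² = 221;  v_rel·d = (11)·(-7) + (-10)·(3) = -107
221·t² + 214·t + 22 = 0  ⇒  m = (-107)² − 221·22 = 6587
m = 6587 > 0,  v_rel·d = -107 < 0  ⇒  outside

inside=no margin=6587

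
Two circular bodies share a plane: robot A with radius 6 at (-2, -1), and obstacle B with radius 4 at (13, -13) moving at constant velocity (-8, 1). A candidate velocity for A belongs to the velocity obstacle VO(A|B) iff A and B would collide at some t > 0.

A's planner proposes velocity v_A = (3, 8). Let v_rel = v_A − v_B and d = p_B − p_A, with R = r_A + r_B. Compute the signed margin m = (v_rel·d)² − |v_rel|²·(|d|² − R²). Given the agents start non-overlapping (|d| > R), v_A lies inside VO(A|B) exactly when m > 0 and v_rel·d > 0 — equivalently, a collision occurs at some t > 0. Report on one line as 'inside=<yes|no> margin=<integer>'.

d = (15, -12),  |d|² = 369;  R = 6+4 = 10,  c = 369−10² = 269
v_rel = (11, 7),  |v_rel|² = 170;  v_rel·d = (11)·(15) + (7)·(-12) = 81
170·t² − 162·t + 269 = 0  ⇒  m = 81² − 170·269 = -39169
m = -39169 < 0,  v_rel·d = 81 > 0  ⇒  outside

inside=no margin=-39169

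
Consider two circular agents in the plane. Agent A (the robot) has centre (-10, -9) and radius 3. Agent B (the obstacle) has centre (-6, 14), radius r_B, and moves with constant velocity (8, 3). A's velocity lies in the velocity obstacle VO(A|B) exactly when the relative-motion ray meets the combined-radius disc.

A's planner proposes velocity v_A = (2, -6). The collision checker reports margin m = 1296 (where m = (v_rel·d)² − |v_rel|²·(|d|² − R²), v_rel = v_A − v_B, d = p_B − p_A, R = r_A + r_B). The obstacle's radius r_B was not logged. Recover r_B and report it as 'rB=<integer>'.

m = 1296
d = (4, 23);  v_rel = (-6, -9),  |v_rel|² = 117
v_rel×d = (-6)·(23) − (-9)·(4) = -102
since m = R²·117 − (-102)²:  R² = (10404 + 1296) / 117 = 100
R = √100 = 10  ⇒  r_B = 10 − 3 = 7

rB=7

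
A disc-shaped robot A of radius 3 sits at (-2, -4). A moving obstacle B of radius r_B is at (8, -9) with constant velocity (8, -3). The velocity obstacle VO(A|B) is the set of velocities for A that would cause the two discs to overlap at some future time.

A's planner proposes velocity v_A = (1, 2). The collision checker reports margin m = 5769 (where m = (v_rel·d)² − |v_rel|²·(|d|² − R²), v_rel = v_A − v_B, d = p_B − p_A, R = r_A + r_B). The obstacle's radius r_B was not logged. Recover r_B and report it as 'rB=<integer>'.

m = 5769
d = (10, -5);  v_rel = (-7, 5),  |v_rel|² = 74
v_rel×d = (-7)·(-5) − (5)·(10) = -15
since m = R²·74 − (-15)²:  R² = (225 + 5769) / 74 = 81
R = √81 = 9  ⇒  r_B = 9 − 3 = 6

rB=6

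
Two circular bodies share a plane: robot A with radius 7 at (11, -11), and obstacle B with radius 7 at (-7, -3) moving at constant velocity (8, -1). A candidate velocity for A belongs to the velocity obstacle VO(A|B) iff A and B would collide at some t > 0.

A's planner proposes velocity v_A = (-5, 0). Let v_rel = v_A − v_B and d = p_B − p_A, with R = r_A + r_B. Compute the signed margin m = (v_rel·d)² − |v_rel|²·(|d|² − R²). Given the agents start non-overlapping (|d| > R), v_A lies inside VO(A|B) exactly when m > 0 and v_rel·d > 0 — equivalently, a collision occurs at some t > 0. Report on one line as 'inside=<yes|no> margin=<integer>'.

d = (-18, 8),  |d|² = 388;  R = 7+7 = 14,  c = 388−14² = 192
v_rel = (-13, 1),  |v_rel|² = 170;  v_rel·d = (-13)·(-18) + (1)·(8) = 242
170·t² − 484·t + 192 = 0  ⇒  m = 242² − 170·192 = 25924
m = 25924 > 0,  v_rel·d = 242 > 0  ⇒  inside

inside=yes margin=25924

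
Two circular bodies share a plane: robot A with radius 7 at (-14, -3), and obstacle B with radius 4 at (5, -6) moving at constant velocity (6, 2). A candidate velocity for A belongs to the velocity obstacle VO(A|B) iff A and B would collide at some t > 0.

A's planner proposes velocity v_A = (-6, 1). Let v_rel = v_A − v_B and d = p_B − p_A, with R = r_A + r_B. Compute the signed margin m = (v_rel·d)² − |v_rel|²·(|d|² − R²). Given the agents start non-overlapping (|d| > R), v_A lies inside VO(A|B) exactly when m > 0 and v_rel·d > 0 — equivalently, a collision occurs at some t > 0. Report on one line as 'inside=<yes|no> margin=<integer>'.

d = (19, -3),  |d|² = 370;  R = 7+4 = 11,  c = 370−11² = 249
v_rel = (-12, -1),  |v_rel|² = 145;  v_rel·d = (-12)·(19) + (-1)·(-3) = -225
145·t² + 450·t + 249 = 0  ⇒  m = (-225)² − 145·249 = 14520
m = 14520 > 0,  v_rel·d = -225 < 0  ⇒  outside

inside=no margin=14520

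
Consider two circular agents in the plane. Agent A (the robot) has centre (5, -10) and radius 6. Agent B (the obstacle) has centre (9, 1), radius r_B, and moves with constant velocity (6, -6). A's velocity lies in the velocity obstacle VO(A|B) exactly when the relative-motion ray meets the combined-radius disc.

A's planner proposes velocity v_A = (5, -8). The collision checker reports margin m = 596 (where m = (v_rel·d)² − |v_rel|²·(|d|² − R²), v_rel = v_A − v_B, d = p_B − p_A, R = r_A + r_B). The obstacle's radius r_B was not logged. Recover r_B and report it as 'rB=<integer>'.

m = 596
d = (4, 11);  v_rel = (-1, -2),  |v_rel|² = 5
v_rel×d = (-1)·(11) − (-2)·(4) = -3
since m = R²·5 − (-3)²:  R² = (9 + 596) / 5 = 121
R = √121 = 11  ⇒  r_B = 11 − 6 = 5

rB=5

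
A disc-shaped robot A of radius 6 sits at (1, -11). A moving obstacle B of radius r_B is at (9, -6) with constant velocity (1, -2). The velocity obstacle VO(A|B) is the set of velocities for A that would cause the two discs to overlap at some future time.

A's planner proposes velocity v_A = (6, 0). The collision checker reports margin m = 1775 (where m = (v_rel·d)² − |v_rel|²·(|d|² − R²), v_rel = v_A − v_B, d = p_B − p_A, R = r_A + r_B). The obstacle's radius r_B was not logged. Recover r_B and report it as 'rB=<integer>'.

m = 1775
d = (8, 5);  v_rel = (5, 2),  |v_rel|² = 29
v_rel×d = (5)·(5) − (2)·(8) = 9
since m = R²·29 − 9²:  R² = (81 + 1775) / 29 = 64
R = √64 = 8  ⇒  r_B = 8 − 6 = 2

rB=2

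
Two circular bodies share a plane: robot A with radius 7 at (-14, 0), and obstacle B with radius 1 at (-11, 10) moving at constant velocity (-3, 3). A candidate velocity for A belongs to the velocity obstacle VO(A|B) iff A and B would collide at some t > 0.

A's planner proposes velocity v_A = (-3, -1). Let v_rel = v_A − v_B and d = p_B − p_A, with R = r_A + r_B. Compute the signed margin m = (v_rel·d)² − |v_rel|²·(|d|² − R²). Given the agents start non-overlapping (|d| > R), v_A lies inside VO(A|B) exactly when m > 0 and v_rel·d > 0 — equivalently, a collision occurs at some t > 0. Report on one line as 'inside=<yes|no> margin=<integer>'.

d = (3, 10),  |d|² = 109;  R = 7+1 = 8,  c = 109−8² = 45
v_rel = (0, -4),  |v_rel|² = 16;  v_rel·d = (0)·(3) + (-4)·(10) = -40
16·t² + 80·t + 45 = 0  ⇒  m = (-40)² − 16·45 = 880
m = 880 > 0,  v_rel·d = -40 < 0  ⇒  outside

inside=no margin=880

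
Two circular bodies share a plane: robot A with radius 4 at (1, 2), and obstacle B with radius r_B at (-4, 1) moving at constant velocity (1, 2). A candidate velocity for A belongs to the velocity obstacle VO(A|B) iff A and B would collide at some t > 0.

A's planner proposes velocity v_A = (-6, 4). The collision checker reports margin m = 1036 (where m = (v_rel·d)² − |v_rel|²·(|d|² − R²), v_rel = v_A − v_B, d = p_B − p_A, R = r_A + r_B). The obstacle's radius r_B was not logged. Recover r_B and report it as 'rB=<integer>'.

m = 1036
d = (-5, -1);  v_rel = (-7, 2),  |v_rel|² = 53
v_rel×d = (-7)·(-1) − (2)·(-5) = 17
since m = R²·53 − 17²:  R² = (289 + 1036) / 53 = 25
R = √25 = 5  ⇒  r_B = 5 − 4 = 1

rB=1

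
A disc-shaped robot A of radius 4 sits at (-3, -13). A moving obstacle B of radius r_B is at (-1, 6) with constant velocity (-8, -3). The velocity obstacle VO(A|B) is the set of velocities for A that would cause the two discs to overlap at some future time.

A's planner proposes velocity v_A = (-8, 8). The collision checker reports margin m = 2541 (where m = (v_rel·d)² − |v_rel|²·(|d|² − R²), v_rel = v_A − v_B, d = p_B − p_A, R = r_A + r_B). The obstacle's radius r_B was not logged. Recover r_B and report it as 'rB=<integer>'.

m = 2541
d = (2, 19);  v_rel = (0, 11),  |v_rel|² = 121
v_rel×d = (0)·(19) − (11)·(2) = -22
since m = R²·121 − (-22)²:  R² = (484 + 2541) / 121 = 25
R = √25 = 5  ⇒  r_B = 5 − 4 = 1

rB=1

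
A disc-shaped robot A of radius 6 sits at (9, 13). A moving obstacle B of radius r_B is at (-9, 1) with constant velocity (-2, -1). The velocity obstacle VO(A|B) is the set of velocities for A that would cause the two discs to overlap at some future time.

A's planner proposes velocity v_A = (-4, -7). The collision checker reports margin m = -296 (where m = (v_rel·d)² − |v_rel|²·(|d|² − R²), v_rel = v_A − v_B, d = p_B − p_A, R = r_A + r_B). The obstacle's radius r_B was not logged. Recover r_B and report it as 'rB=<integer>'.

m = -296
d = (-18, -12);  v_rel = (-2, -6),  |v_rel|² = 40
v_rel×d = (-2)·(-12) − (-6)·(-18) = -84
since m = R²·40 − (-84)²:  R² = (7056 + -296) / 40 = 169
R = √169 = 13  ⇒  r_B = 13 − 6 = 7

rB=7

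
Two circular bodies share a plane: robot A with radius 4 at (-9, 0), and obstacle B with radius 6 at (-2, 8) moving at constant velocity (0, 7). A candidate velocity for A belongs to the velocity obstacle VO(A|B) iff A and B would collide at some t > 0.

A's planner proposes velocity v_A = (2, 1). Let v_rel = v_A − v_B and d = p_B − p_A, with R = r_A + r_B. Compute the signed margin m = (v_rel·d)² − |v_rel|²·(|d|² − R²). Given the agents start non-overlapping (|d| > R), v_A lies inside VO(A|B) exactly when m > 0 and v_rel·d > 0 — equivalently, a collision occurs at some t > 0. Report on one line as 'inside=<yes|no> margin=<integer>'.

d = (7, 8),  |d|² = 113;  R = 4+6 = 10,  c = 113−10² = 13
v_rel = (2, -6),  |v_rel|² = 40;  v_rel·d = (2)·(7) + (-6)·(8) = -34
40·t² + 68·t + 13 = 0  ⇒  m = (-34)² − 40·13 = 636
m = 636 > 0,  v_rel·d = -34 < 0  ⇒  outside

inside=no margin=636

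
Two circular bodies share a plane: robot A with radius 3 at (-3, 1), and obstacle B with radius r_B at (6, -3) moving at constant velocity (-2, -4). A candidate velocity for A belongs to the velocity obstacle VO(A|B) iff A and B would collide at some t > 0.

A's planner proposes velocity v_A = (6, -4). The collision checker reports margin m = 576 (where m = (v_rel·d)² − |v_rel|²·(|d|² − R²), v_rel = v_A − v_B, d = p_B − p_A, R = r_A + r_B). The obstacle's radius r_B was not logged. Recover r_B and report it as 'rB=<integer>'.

m = 576
d = (9, -4);  v_rel = (8, 0),  |v_rel|² = 64
v_rel×d = (8)·(-4) − (0)·(9) = -32
since m = R²·64 − (-32)²:  R² = (1024 + 576) / 64 = 25
R = √25 = 5  ⇒  r_B = 5 − 3 = 2

rB=2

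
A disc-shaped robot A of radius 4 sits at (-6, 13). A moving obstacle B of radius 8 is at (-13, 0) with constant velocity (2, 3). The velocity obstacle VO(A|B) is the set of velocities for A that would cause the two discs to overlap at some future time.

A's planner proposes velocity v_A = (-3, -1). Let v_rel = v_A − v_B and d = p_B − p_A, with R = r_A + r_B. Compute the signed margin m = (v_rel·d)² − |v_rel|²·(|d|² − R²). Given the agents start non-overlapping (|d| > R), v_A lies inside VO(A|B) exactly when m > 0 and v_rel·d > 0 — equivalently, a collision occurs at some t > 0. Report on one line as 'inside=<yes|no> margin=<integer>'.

d = (-7, -13),  |d|² = 218;  R = 4+8 = 12,  c = 218−12² = 74
v_rel = (-5, -4),  |v_rel|² = 41;  v_rel·d = (-5)·(-7) + (-4)·(-13) = 87
41·t² − 174·t + 74 = 0  ⇒  m = 87² − 41·74 = 4535
m = 4535 > 0,  v_rel·d = 87 > 0  ⇒  inside

inside=yes margin=4535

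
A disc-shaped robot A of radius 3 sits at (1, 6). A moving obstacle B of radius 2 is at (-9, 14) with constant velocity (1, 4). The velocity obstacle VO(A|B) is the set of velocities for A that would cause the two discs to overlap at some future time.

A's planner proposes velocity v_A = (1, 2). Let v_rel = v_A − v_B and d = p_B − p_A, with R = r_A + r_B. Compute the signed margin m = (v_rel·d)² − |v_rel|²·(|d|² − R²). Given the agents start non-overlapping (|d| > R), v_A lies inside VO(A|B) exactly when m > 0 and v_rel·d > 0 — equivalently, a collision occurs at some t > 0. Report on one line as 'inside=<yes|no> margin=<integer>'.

d = (-10, 8),  |d|² = 164;  R = 3+2 = 5,  c = 164−5² = 139
v_rel = (0, -2),  |v_rel|² = 4;  v_rel·d = (0)·(-10) + (-2)·(8) = -16
4·t² + 32·t + 139 = 0  ⇒  m = (-16)² − 4·139 = -300
m = -300 < 0,  v_rel·d = -16 < 0  ⇒  outside

inside=no margin=-300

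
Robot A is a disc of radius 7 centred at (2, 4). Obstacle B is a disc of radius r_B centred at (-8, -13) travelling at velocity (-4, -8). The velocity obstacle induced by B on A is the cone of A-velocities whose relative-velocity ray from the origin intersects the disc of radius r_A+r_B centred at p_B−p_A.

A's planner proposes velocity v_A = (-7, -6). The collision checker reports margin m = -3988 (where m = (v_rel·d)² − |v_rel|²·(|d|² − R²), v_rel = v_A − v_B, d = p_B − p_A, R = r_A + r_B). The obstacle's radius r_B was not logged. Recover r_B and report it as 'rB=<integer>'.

m = -3988
d = (-10, -17);  v_rel = (-3, 2),  |v_rel|² = 13
v_rel×d = (-3)·(-17) − (2)·(-10) = 71
since m = R²·13 − 71²:  R² = (5041 + -3988) / 13 = 81
R = √81 = 9  ⇒  r_B = 9 − 7 = 2

rB=2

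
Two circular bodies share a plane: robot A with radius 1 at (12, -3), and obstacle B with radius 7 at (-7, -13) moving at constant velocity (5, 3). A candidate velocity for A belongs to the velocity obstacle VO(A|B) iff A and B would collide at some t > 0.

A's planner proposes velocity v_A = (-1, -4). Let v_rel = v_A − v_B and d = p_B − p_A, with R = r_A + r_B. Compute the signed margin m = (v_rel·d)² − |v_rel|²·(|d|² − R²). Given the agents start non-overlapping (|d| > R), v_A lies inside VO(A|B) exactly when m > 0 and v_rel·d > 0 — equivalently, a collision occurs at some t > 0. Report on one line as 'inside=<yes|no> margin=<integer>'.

d = (-19, -10),  |d|² = 461;  R = 1+7 = 8,  c = 461−8² = 397
v_rel = (-6, -7),  |v_rel|² = 85;  v_rel·d = (-6)·(-19) + (-7)·(-10) = 184
85·t² − 368·t + 397 = 0  ⇒  m = 184² − 85·397 = 111
m = 111 > 0,  v_rel·d = 184 > 0  ⇒  inside

inside=yes margin=111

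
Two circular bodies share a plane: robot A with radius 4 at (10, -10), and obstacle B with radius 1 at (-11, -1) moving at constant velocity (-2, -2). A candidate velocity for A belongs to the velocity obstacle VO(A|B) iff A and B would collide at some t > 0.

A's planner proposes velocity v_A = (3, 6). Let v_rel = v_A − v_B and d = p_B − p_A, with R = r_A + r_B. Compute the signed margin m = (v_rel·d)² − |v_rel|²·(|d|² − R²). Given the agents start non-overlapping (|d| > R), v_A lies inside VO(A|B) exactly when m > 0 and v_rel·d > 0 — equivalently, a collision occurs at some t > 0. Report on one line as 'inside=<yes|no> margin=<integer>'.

d = (-21, 9),  |d|² = 522;  R = 4+1 = 5,  c = 522−5² = 497
v_rel = (5, 8),  |v_rel|² = 89;  v_rel·d = (5)·(-21) + (8)·(9) = -33
89·t² + 66·t + 497 = 0  ⇒  m = (-33)² − 89·497 = -43144
m = -43144 < 0,  v_rel·d = -33 < 0  ⇒  outside

inside=no margin=-43144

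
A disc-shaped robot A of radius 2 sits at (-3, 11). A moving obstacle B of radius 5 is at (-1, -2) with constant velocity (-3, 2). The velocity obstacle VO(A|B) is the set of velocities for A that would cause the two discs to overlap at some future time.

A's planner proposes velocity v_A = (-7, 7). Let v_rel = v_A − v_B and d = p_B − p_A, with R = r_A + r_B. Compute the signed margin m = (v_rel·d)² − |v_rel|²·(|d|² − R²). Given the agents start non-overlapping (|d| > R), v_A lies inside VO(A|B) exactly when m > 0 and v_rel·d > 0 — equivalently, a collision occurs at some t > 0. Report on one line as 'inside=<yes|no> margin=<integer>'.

d = (2, -13),  |d|² = 173;  R = 2+5 = 7,  c = 173−7² = 124
v_rel = (-4, 5),  |v_rel|² = 41;  v_rel·d = (-4)·(2) + (5)·(-13) = -73
41·t² + 146·t + 124 = 0  ⇒  m = (-73)² − 41·124 = 245
m = 245 > 0,  v_rel·d = -73 < 0  ⇒  outside

inside=no margin=245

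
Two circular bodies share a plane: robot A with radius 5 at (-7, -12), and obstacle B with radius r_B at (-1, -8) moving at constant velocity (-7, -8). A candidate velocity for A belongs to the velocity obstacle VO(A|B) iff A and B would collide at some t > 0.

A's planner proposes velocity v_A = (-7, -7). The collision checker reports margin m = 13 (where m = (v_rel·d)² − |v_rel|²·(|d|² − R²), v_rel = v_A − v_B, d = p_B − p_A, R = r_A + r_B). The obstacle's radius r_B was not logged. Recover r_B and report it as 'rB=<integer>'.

m = 13
d = (6, 4);  v_rel = (0, 1),  |v_rel|² = 1
v_rel×d = (0)·(4) − (1)·(6) = -6
since m = R²·1 − (-6)²:  R² = (36 + 13) / 1 = 49
R = √49 = 7  ⇒  r_B = 7 − 5 = 2

rB=2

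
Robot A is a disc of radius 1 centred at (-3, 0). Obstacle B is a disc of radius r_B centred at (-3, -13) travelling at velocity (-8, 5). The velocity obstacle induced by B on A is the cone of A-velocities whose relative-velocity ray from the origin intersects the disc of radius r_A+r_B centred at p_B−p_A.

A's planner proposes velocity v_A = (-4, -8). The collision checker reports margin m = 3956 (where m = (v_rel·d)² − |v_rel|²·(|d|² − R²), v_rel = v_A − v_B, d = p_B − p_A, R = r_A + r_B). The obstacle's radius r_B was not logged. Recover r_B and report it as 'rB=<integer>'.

m = 3956
d = (0, -13);  v_rel = (4, -13),  |v_rel|² = 185
v_rel×d = (4)·(-13) − (-13)·(0) = -52
since m = R²·185 − (-52)²:  R² = (2704 + 3956) / 185 = 36
R = √36 = 6  ⇒  r_B = 6 − 1 = 5

rB=5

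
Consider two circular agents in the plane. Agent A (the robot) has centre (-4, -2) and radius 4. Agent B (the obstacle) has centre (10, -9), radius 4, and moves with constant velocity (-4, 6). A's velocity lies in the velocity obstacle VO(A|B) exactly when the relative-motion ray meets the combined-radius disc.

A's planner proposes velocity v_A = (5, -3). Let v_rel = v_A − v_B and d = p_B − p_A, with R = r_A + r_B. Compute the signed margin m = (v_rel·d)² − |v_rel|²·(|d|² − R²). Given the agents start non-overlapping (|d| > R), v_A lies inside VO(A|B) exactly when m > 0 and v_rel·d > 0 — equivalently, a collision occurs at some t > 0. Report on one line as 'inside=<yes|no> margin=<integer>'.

d = (14, -7),  |d|² = 245;  R = 4+4 = 8,  c = 245−8² = 181
v_rel = (9, -9),  |v_rel|² = 162;  v_rel·d = (9)·(14) + (-9)·(-7) = 189
162·t² − 378·t + 181 = 0  ⇒  m = 189² − 162·181 = 6399
m = 6399 > 0,  v_rel·d = 189 > 0  ⇒  inside

inside=yes margin=6399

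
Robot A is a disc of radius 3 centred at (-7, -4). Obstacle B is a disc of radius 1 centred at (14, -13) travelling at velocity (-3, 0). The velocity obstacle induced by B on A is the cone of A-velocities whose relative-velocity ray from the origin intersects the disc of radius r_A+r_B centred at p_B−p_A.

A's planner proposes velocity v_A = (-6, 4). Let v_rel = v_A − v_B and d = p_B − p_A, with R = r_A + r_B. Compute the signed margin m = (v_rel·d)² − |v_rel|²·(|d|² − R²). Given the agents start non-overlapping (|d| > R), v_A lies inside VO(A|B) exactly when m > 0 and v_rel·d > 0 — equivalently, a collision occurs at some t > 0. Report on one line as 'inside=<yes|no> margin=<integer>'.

d = (21, -9),  |d|² = 522;  R = 3+1 = 4,  c = 522−4² = 506
v_rel = (-3, 4),  |v_rel|² = 25;  v_rel·d = (-3)·(21) + (4)·(-9) = -99
25·t² + 198·t + 506 = 0  ⇒  m = (-99)² − 25·506 = -2849
m = -2849 < 0,  v_rel·d = -99 < 0  ⇒  outside

inside=no margin=-2849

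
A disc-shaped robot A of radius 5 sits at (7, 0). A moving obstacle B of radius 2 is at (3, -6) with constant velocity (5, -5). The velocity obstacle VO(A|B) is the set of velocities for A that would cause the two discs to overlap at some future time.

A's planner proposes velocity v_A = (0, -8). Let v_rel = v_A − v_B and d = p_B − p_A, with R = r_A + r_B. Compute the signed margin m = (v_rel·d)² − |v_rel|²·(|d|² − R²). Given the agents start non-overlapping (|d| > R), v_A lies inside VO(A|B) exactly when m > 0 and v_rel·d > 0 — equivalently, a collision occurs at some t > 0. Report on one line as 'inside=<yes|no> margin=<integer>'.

d = (-4, -6),  |d|² = 52;  R = 5+2 = 7,  c = 52−7² = 3
v_rel = (-5, -3),  |v_rel|² = 34;  v_rel·d = (-5)·(-4) + (-3)·(-6) = 38
34·t² − 76·t + 3 = 0  ⇒  m = 38² − 34·3 = 1342
m = 1342 > 0,  v_rel·d = 38 > 0  ⇒  inside

inside=yes margin=1342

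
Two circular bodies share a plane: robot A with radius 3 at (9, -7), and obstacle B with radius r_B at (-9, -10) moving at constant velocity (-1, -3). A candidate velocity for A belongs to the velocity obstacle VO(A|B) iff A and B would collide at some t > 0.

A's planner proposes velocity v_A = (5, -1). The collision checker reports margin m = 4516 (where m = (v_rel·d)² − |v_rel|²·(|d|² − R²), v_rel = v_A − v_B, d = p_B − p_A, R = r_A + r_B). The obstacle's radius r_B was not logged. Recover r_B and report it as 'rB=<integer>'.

m = 4516
d = (-18, -3);  v_rel = (6, 2),  |v_rel|² = 40
v_rel×d = (6)·(-3) − (2)·(-18) = 18
since m = R²·40 − 18²:  R² = (324 + 4516) / 40 = 121
R = √121 = 11  ⇒  r_B = 11 − 3 = 8

rB=8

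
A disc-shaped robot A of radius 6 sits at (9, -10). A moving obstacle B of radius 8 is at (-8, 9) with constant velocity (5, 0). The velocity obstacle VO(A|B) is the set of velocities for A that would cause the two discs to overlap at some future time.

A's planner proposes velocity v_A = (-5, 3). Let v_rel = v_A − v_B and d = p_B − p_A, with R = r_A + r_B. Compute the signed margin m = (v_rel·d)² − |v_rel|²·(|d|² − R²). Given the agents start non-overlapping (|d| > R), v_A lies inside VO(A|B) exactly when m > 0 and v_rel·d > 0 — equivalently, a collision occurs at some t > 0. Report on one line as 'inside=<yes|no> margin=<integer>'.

d = (-17, 19),  |d|² = 650;  R = 6+8 = 14,  c = 650−14² = 454
v_rel = (-10, 3),  |v_rel|² = 109;  v_rel·d = (-10)·(-17) + (3)·(19) = 227
109·t² − 454·t + 454 = 0  ⇒  m = 227² − 109·454 = 2043
m = 2043 > 0,  v_rel·d = 227 > 0  ⇒  inside

inside=yes margin=2043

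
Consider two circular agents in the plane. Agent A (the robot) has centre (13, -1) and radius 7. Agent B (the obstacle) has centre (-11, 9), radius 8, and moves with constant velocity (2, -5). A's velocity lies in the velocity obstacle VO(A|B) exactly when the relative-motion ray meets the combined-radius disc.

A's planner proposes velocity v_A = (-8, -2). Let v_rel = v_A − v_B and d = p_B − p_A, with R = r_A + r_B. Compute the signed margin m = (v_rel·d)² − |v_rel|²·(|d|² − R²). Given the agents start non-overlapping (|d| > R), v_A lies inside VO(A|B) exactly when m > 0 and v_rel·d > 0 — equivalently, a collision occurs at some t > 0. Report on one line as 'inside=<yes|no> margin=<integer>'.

d = (-24, 10),  |d|² = 676;  R = 7+8 = 15,  c = 676−15² = 451
v_rel = (-10, 3),  |v_rel|² = 109;  v_rel·d = (-10)·(-24) + (3)·(10) = 270
109·t² − 540·t + 451 = 0  ⇒  m = 270² − 109·451 = 23741
m = 23741 > 0,  v_rel·d = 270 > 0  ⇒  inside

inside=yes margin=23741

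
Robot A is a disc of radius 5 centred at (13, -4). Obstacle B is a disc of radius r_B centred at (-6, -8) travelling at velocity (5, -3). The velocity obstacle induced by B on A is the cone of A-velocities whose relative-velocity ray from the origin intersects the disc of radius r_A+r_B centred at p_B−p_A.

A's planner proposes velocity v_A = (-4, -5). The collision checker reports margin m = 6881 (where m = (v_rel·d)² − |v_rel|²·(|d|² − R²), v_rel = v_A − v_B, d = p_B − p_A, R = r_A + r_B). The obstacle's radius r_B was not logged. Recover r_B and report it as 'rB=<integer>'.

m = 6881
d = (-19, -4);  v_rel = (-9, -2),  |v_rel|² = 85
v_rel×d = (-9)·(-4) − (-2)·(-19) = -2
since m = R²·85 − (-2)²:  R² = (4 + 6881) / 85 = 81
R = √81 = 9  ⇒  r_B = 9 − 5 = 4

rB=4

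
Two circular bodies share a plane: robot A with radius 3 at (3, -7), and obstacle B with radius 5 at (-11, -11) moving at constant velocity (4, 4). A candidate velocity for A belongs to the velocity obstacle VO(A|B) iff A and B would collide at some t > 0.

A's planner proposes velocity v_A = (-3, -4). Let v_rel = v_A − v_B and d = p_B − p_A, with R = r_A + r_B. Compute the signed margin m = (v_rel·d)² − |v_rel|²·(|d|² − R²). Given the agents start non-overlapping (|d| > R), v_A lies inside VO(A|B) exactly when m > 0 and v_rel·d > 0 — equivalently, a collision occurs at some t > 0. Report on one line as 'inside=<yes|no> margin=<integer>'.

d = (-14, -4),  |d|² = 212;  R = 3+5 = 8,  c = 212−8² = 148
v_rel = (-7, -8),  |v_rel|² = 113;  v_rel·d = (-7)·(-14) + (-8)·(-4) = 130
113·t² − 260·t + 148 = 0  ⇒  m = 130² − 113·148 = 176
m = 176 > 0,  v_rel·d = 130 > 0  ⇒  inside

inside=yes margin=176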